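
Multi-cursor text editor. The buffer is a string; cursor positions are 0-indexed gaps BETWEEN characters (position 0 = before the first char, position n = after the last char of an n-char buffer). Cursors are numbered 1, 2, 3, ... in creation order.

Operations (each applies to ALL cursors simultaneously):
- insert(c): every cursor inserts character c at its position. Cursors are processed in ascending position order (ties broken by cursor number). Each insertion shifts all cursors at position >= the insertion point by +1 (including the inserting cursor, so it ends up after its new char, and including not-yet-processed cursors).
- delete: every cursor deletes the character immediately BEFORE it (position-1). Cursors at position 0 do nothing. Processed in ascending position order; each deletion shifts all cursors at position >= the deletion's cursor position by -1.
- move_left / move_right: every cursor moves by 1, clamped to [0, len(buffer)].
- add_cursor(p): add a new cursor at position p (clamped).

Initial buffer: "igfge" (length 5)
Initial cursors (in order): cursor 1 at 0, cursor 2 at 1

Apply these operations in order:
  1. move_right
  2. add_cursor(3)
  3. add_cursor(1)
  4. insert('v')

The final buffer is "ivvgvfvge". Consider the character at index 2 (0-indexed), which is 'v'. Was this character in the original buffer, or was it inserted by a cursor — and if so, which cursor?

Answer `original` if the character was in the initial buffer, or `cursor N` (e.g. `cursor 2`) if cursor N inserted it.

After op 1 (move_right): buffer="igfge" (len 5), cursors c1@1 c2@2, authorship .....
After op 2 (add_cursor(3)): buffer="igfge" (len 5), cursors c1@1 c2@2 c3@3, authorship .....
After op 3 (add_cursor(1)): buffer="igfge" (len 5), cursors c1@1 c4@1 c2@2 c3@3, authorship .....
After op 4 (insert('v')): buffer="ivvgvfvge" (len 9), cursors c1@3 c4@3 c2@5 c3@7, authorship .14.2.3..
Authorship (.=original, N=cursor N): . 1 4 . 2 . 3 . .
Index 2: author = 4

Answer: cursor 4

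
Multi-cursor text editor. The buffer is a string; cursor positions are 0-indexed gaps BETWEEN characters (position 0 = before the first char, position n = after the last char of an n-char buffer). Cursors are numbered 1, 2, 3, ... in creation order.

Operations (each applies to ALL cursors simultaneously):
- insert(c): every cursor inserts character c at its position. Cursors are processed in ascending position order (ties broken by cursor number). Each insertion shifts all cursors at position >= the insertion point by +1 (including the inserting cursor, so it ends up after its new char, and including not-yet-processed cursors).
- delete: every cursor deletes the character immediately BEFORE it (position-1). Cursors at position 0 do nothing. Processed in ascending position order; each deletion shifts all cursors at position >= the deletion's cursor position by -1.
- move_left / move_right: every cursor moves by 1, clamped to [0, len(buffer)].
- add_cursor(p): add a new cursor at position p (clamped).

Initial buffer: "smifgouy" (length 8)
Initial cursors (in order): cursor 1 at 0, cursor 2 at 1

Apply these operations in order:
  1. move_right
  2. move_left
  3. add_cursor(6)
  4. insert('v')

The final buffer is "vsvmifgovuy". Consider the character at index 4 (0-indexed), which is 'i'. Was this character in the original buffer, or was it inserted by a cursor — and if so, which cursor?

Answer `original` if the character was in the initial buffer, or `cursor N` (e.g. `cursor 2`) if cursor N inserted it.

After op 1 (move_right): buffer="smifgouy" (len 8), cursors c1@1 c2@2, authorship ........
After op 2 (move_left): buffer="smifgouy" (len 8), cursors c1@0 c2@1, authorship ........
After op 3 (add_cursor(6)): buffer="smifgouy" (len 8), cursors c1@0 c2@1 c3@6, authorship ........
After op 4 (insert('v')): buffer="vsvmifgovuy" (len 11), cursors c1@1 c2@3 c3@9, authorship 1.2.....3..
Authorship (.=original, N=cursor N): 1 . 2 . . . . . 3 . .
Index 4: author = original

Answer: original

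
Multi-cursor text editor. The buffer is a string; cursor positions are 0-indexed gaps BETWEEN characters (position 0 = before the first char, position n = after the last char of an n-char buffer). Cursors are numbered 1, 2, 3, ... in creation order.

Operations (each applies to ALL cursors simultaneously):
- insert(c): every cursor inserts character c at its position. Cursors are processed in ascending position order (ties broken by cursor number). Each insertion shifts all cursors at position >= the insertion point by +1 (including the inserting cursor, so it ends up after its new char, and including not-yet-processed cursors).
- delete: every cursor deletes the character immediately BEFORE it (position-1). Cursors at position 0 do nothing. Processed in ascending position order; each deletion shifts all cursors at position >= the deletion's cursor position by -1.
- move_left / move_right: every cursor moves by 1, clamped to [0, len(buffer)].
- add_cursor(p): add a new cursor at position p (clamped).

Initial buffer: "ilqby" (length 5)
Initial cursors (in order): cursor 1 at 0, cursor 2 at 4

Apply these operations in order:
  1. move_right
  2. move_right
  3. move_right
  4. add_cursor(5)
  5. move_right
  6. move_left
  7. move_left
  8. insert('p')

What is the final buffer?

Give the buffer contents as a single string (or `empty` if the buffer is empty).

Answer: ilpqppby

Derivation:
After op 1 (move_right): buffer="ilqby" (len 5), cursors c1@1 c2@5, authorship .....
After op 2 (move_right): buffer="ilqby" (len 5), cursors c1@2 c2@5, authorship .....
After op 3 (move_right): buffer="ilqby" (len 5), cursors c1@3 c2@5, authorship .....
After op 4 (add_cursor(5)): buffer="ilqby" (len 5), cursors c1@3 c2@5 c3@5, authorship .....
After op 5 (move_right): buffer="ilqby" (len 5), cursors c1@4 c2@5 c3@5, authorship .....
After op 6 (move_left): buffer="ilqby" (len 5), cursors c1@3 c2@4 c3@4, authorship .....
After op 7 (move_left): buffer="ilqby" (len 5), cursors c1@2 c2@3 c3@3, authorship .....
After op 8 (insert('p')): buffer="ilpqppby" (len 8), cursors c1@3 c2@6 c3@6, authorship ..1.23..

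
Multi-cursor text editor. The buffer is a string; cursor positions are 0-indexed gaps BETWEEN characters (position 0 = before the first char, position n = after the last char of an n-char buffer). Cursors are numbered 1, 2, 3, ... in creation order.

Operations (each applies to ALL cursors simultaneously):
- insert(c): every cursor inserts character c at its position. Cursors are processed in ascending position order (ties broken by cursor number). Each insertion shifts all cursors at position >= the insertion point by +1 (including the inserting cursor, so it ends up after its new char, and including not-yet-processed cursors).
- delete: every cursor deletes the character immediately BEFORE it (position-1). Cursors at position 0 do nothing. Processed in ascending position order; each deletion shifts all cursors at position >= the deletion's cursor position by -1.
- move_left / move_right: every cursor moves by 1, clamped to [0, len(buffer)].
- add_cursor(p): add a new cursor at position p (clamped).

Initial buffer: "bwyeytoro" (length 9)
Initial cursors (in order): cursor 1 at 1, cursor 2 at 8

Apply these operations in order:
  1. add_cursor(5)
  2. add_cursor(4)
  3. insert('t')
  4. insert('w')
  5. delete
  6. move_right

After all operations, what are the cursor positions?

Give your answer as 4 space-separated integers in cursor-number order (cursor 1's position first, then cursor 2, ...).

Answer: 3 13 9 7

Derivation:
After op 1 (add_cursor(5)): buffer="bwyeytoro" (len 9), cursors c1@1 c3@5 c2@8, authorship .........
After op 2 (add_cursor(4)): buffer="bwyeytoro" (len 9), cursors c1@1 c4@4 c3@5 c2@8, authorship .........
After op 3 (insert('t')): buffer="btwyetyttorto" (len 13), cursors c1@2 c4@6 c3@8 c2@12, authorship .1...4.3...2.
After op 4 (insert('w')): buffer="btwwyetwytwtortwo" (len 17), cursors c1@3 c4@8 c3@11 c2@16, authorship .11...44.33...22.
After op 5 (delete): buffer="btwyetyttorto" (len 13), cursors c1@2 c4@6 c3@8 c2@12, authorship .1...4.3...2.
After op 6 (move_right): buffer="btwyetyttorto" (len 13), cursors c1@3 c4@7 c3@9 c2@13, authorship .1...4.3...2.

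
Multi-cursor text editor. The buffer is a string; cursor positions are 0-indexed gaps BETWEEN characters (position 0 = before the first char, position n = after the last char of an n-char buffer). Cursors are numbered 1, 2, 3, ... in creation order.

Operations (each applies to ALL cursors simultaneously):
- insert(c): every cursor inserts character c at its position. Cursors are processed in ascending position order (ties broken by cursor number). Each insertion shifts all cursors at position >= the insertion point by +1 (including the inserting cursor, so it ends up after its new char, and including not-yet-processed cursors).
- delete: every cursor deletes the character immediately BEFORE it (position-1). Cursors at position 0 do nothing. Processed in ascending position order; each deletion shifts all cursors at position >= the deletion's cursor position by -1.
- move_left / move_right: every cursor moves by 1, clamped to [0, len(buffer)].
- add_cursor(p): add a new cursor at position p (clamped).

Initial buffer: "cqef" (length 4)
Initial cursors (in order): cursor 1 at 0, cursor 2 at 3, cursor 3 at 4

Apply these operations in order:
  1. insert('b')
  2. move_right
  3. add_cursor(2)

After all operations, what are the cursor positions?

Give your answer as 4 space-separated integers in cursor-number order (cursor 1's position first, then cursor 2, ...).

Answer: 2 6 7 2

Derivation:
After op 1 (insert('b')): buffer="bcqebfb" (len 7), cursors c1@1 c2@5 c3@7, authorship 1...2.3
After op 2 (move_right): buffer="bcqebfb" (len 7), cursors c1@2 c2@6 c3@7, authorship 1...2.3
After op 3 (add_cursor(2)): buffer="bcqebfb" (len 7), cursors c1@2 c4@2 c2@6 c3@7, authorship 1...2.3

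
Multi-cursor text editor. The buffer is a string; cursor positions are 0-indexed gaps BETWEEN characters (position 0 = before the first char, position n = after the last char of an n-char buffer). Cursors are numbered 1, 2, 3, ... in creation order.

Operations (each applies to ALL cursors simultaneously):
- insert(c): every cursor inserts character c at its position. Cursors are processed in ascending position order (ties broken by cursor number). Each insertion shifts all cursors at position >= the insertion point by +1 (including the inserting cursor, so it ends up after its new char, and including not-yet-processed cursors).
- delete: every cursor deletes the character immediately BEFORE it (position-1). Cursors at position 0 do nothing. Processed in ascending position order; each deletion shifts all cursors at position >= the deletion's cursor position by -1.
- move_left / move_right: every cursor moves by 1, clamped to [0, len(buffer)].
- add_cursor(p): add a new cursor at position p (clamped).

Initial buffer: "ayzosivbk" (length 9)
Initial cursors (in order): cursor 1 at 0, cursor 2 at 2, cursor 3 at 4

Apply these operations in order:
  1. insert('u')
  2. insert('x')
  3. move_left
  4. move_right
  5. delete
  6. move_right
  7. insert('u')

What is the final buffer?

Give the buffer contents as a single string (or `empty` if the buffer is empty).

Answer: uauyuzuousuivbk

Derivation:
After op 1 (insert('u')): buffer="uayuzousivbk" (len 12), cursors c1@1 c2@4 c3@7, authorship 1..2..3.....
After op 2 (insert('x')): buffer="uxayuxzouxsivbk" (len 15), cursors c1@2 c2@6 c3@10, authorship 11..22..33.....
After op 3 (move_left): buffer="uxayuxzouxsivbk" (len 15), cursors c1@1 c2@5 c3@9, authorship 11..22..33.....
After op 4 (move_right): buffer="uxayuxzouxsivbk" (len 15), cursors c1@2 c2@6 c3@10, authorship 11..22..33.....
After op 5 (delete): buffer="uayuzousivbk" (len 12), cursors c1@1 c2@4 c3@7, authorship 1..2..3.....
After op 6 (move_right): buffer="uayuzousivbk" (len 12), cursors c1@2 c2@5 c3@8, authorship 1..2..3.....
After op 7 (insert('u')): buffer="uauyuzuousuivbk" (len 15), cursors c1@3 c2@7 c3@11, authorship 1.1.2.2.3.3....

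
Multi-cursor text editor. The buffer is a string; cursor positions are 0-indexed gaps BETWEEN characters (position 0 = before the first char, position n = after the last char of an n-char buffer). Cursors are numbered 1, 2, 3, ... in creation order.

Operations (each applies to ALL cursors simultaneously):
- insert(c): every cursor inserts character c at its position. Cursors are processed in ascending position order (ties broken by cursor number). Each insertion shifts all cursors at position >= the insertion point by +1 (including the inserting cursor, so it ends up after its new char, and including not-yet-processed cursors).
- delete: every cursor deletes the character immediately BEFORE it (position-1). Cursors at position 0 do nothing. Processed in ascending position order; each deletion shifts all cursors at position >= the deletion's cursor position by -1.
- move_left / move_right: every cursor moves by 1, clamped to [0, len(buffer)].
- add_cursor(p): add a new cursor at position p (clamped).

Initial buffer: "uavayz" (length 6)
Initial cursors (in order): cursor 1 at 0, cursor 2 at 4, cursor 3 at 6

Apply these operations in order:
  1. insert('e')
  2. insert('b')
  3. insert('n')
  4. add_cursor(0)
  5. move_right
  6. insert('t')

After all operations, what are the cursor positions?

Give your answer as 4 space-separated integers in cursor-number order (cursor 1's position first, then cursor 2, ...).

Answer: 6 14 19 2

Derivation:
After op 1 (insert('e')): buffer="euavaeyze" (len 9), cursors c1@1 c2@6 c3@9, authorship 1....2..3
After op 2 (insert('b')): buffer="ebuavaebyzeb" (len 12), cursors c1@2 c2@8 c3@12, authorship 11....22..33
After op 3 (insert('n')): buffer="ebnuavaebnyzebn" (len 15), cursors c1@3 c2@10 c3@15, authorship 111....222..333
After op 4 (add_cursor(0)): buffer="ebnuavaebnyzebn" (len 15), cursors c4@0 c1@3 c2@10 c3@15, authorship 111....222..333
After op 5 (move_right): buffer="ebnuavaebnyzebn" (len 15), cursors c4@1 c1@4 c2@11 c3@15, authorship 111....222..333
After op 6 (insert('t')): buffer="etbnutavaebnytzebnt" (len 19), cursors c4@2 c1@6 c2@14 c3@19, authorship 1411.1...222.2.3333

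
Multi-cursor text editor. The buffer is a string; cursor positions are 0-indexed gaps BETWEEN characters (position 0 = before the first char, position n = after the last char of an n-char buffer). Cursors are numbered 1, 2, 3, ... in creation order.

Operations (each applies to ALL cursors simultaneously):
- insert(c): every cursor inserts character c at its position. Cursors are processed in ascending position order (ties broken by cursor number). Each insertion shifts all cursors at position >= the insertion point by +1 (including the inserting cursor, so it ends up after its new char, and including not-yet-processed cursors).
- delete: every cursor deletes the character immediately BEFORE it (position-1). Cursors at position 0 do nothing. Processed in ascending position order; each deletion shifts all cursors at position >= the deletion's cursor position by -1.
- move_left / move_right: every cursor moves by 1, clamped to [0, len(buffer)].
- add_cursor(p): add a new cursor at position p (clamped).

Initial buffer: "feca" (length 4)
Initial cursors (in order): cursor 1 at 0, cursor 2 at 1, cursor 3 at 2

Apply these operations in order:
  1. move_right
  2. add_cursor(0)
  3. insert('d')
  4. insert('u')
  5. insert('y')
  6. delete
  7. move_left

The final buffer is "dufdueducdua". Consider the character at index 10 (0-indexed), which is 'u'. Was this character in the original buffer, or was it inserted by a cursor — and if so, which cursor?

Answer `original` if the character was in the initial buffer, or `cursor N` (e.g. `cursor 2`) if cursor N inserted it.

After op 1 (move_right): buffer="feca" (len 4), cursors c1@1 c2@2 c3@3, authorship ....
After op 2 (add_cursor(0)): buffer="feca" (len 4), cursors c4@0 c1@1 c2@2 c3@3, authorship ....
After op 3 (insert('d')): buffer="dfdedcda" (len 8), cursors c4@1 c1@3 c2@5 c3@7, authorship 4.1.2.3.
After op 4 (insert('u')): buffer="dufdueducdua" (len 12), cursors c4@2 c1@5 c2@8 c3@11, authorship 44.11.22.33.
After op 5 (insert('y')): buffer="duyfduyeduycduya" (len 16), cursors c4@3 c1@7 c2@11 c3@15, authorship 444.111.222.333.
After op 6 (delete): buffer="dufdueducdua" (len 12), cursors c4@2 c1@5 c2@8 c3@11, authorship 44.11.22.33.
After op 7 (move_left): buffer="dufdueducdua" (len 12), cursors c4@1 c1@4 c2@7 c3@10, authorship 44.11.22.33.
Authorship (.=original, N=cursor N): 4 4 . 1 1 . 2 2 . 3 3 .
Index 10: author = 3

Answer: cursor 3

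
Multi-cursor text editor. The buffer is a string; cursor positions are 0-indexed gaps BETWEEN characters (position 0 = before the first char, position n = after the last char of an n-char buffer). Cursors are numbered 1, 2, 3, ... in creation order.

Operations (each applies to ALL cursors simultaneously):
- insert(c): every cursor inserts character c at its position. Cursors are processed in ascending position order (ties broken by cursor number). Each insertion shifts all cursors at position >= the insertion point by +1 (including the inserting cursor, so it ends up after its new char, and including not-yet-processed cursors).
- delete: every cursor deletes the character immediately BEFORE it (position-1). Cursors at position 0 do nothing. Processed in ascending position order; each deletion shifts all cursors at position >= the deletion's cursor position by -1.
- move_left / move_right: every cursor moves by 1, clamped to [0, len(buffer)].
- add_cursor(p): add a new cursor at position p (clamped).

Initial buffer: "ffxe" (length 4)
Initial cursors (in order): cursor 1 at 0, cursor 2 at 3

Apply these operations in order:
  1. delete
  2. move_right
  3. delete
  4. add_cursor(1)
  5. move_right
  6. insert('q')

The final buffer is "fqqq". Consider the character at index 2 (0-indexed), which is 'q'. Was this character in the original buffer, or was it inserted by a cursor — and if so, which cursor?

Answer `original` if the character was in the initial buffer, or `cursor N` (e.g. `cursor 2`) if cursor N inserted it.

Answer: cursor 2

Derivation:
After op 1 (delete): buffer="ffe" (len 3), cursors c1@0 c2@2, authorship ...
After op 2 (move_right): buffer="ffe" (len 3), cursors c1@1 c2@3, authorship ...
After op 3 (delete): buffer="f" (len 1), cursors c1@0 c2@1, authorship .
After op 4 (add_cursor(1)): buffer="f" (len 1), cursors c1@0 c2@1 c3@1, authorship .
After op 5 (move_right): buffer="f" (len 1), cursors c1@1 c2@1 c3@1, authorship .
After op 6 (insert('q')): buffer="fqqq" (len 4), cursors c1@4 c2@4 c3@4, authorship .123
Authorship (.=original, N=cursor N): . 1 2 3
Index 2: author = 2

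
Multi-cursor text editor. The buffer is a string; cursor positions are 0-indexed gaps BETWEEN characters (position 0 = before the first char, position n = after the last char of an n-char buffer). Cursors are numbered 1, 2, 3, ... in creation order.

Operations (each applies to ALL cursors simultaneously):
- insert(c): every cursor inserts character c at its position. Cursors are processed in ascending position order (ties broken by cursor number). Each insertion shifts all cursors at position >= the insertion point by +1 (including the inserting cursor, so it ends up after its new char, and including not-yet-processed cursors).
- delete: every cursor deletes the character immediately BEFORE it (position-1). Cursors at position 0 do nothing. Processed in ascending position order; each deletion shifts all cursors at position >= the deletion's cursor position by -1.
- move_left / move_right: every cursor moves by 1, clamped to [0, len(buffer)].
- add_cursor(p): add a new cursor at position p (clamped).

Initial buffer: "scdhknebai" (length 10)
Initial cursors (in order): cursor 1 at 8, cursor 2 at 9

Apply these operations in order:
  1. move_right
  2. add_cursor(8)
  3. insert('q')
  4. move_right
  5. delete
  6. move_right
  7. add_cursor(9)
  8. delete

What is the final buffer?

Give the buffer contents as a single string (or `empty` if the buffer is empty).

Answer: scdhkn

Derivation:
After op 1 (move_right): buffer="scdhknebai" (len 10), cursors c1@9 c2@10, authorship ..........
After op 2 (add_cursor(8)): buffer="scdhknebai" (len 10), cursors c3@8 c1@9 c2@10, authorship ..........
After op 3 (insert('q')): buffer="scdhknebqaqiq" (len 13), cursors c3@9 c1@11 c2@13, authorship ........3.1.2
After op 4 (move_right): buffer="scdhknebqaqiq" (len 13), cursors c3@10 c1@12 c2@13, authorship ........3.1.2
After op 5 (delete): buffer="scdhknebqq" (len 10), cursors c3@9 c1@10 c2@10, authorship ........31
After op 6 (move_right): buffer="scdhknebqq" (len 10), cursors c1@10 c2@10 c3@10, authorship ........31
After op 7 (add_cursor(9)): buffer="scdhknebqq" (len 10), cursors c4@9 c1@10 c2@10 c3@10, authorship ........31
After op 8 (delete): buffer="scdhkn" (len 6), cursors c1@6 c2@6 c3@6 c4@6, authorship ......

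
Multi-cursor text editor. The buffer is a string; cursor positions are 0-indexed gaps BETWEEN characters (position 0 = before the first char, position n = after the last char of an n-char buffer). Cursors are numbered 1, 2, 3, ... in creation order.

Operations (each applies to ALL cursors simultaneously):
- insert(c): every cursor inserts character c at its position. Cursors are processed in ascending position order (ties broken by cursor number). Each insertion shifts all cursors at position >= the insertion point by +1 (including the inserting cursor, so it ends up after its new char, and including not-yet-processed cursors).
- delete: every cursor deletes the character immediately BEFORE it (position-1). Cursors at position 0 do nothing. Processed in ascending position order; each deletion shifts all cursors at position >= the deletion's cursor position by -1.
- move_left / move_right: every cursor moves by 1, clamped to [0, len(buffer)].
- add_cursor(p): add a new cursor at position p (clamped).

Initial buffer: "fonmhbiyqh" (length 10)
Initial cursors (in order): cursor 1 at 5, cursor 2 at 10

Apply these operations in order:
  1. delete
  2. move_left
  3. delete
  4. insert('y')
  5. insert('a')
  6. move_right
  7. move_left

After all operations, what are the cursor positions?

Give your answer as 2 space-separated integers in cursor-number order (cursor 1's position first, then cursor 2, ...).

After op 1 (delete): buffer="fonmbiyq" (len 8), cursors c1@4 c2@8, authorship ........
After op 2 (move_left): buffer="fonmbiyq" (len 8), cursors c1@3 c2@7, authorship ........
After op 3 (delete): buffer="fombiq" (len 6), cursors c1@2 c2@5, authorship ......
After op 4 (insert('y')): buffer="foymbiyq" (len 8), cursors c1@3 c2@7, authorship ..1...2.
After op 5 (insert('a')): buffer="foyambiyaq" (len 10), cursors c1@4 c2@9, authorship ..11...22.
After op 6 (move_right): buffer="foyambiyaq" (len 10), cursors c1@5 c2@10, authorship ..11...22.
After op 7 (move_left): buffer="foyambiyaq" (len 10), cursors c1@4 c2@9, authorship ..11...22.

Answer: 4 9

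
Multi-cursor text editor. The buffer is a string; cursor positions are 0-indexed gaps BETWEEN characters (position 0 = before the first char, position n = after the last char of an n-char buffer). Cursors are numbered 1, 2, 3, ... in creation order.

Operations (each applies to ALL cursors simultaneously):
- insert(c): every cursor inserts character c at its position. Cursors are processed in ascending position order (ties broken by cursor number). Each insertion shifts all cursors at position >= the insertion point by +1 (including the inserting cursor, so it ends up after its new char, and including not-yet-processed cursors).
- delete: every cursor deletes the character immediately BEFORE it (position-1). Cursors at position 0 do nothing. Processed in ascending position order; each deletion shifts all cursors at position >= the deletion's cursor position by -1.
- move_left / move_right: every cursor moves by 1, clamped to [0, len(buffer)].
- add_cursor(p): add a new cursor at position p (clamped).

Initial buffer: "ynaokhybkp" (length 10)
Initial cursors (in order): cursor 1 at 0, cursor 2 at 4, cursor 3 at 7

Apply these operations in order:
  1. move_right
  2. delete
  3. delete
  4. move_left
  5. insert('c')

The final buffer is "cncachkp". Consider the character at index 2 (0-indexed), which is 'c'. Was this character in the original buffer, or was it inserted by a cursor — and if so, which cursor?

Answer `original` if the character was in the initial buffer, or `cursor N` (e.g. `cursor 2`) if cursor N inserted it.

Answer: cursor 2

Derivation:
After op 1 (move_right): buffer="ynaokhybkp" (len 10), cursors c1@1 c2@5 c3@8, authorship ..........
After op 2 (delete): buffer="naohykp" (len 7), cursors c1@0 c2@3 c3@5, authorship .......
After op 3 (delete): buffer="nahkp" (len 5), cursors c1@0 c2@2 c3@3, authorship .....
After op 4 (move_left): buffer="nahkp" (len 5), cursors c1@0 c2@1 c3@2, authorship .....
After op 5 (insert('c')): buffer="cncachkp" (len 8), cursors c1@1 c2@3 c3@5, authorship 1.2.3...
Authorship (.=original, N=cursor N): 1 . 2 . 3 . . .
Index 2: author = 2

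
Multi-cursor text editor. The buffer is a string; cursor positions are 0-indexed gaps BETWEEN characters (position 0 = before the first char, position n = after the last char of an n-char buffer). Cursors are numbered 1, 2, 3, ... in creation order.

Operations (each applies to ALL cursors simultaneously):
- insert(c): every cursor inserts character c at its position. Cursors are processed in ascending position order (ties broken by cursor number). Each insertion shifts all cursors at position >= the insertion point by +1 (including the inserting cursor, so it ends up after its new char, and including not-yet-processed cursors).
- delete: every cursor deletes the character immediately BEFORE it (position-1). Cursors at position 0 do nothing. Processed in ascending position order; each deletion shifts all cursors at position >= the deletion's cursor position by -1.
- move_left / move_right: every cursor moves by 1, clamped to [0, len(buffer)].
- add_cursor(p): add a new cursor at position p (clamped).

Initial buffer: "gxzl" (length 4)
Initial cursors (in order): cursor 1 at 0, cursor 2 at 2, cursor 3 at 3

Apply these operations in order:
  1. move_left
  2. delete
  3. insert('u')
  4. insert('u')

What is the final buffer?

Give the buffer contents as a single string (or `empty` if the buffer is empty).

After op 1 (move_left): buffer="gxzl" (len 4), cursors c1@0 c2@1 c3@2, authorship ....
After op 2 (delete): buffer="zl" (len 2), cursors c1@0 c2@0 c3@0, authorship ..
After op 3 (insert('u')): buffer="uuuzl" (len 5), cursors c1@3 c2@3 c3@3, authorship 123..
After op 4 (insert('u')): buffer="uuuuuuzl" (len 8), cursors c1@6 c2@6 c3@6, authorship 123123..

Answer: uuuuuuzl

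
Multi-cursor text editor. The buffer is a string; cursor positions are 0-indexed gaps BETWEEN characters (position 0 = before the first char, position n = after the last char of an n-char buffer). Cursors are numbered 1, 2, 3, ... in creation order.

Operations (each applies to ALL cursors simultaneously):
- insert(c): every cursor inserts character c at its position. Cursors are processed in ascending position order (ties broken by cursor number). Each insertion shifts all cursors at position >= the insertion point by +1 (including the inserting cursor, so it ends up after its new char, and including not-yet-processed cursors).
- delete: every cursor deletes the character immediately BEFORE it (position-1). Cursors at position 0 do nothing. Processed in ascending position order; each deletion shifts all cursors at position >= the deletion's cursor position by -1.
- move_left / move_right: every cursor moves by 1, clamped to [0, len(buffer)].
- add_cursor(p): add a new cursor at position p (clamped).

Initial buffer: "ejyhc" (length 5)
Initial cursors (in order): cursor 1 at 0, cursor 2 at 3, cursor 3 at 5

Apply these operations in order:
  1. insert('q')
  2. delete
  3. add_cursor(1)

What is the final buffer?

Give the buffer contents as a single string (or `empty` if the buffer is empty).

Answer: ejyhc

Derivation:
After op 1 (insert('q')): buffer="qejyqhcq" (len 8), cursors c1@1 c2@5 c3@8, authorship 1...2..3
After op 2 (delete): buffer="ejyhc" (len 5), cursors c1@0 c2@3 c3@5, authorship .....
After op 3 (add_cursor(1)): buffer="ejyhc" (len 5), cursors c1@0 c4@1 c2@3 c3@5, authorship .....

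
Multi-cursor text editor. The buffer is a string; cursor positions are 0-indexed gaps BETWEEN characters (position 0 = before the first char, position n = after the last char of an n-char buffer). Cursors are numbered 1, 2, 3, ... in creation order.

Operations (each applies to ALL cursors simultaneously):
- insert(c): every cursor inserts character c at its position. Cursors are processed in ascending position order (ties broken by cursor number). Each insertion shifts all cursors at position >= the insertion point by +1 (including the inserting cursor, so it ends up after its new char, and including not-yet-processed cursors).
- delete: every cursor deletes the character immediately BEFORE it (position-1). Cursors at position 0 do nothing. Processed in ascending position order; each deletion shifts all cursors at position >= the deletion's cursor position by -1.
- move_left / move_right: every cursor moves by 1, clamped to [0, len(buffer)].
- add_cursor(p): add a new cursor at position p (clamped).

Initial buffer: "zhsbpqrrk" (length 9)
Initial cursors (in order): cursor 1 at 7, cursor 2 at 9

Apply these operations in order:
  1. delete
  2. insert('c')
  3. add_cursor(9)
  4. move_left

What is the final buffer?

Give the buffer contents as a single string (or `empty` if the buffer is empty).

Answer: zhsbpqcrc

Derivation:
After op 1 (delete): buffer="zhsbpqr" (len 7), cursors c1@6 c2@7, authorship .......
After op 2 (insert('c')): buffer="zhsbpqcrc" (len 9), cursors c1@7 c2@9, authorship ......1.2
After op 3 (add_cursor(9)): buffer="zhsbpqcrc" (len 9), cursors c1@7 c2@9 c3@9, authorship ......1.2
After op 4 (move_left): buffer="zhsbpqcrc" (len 9), cursors c1@6 c2@8 c3@8, authorship ......1.2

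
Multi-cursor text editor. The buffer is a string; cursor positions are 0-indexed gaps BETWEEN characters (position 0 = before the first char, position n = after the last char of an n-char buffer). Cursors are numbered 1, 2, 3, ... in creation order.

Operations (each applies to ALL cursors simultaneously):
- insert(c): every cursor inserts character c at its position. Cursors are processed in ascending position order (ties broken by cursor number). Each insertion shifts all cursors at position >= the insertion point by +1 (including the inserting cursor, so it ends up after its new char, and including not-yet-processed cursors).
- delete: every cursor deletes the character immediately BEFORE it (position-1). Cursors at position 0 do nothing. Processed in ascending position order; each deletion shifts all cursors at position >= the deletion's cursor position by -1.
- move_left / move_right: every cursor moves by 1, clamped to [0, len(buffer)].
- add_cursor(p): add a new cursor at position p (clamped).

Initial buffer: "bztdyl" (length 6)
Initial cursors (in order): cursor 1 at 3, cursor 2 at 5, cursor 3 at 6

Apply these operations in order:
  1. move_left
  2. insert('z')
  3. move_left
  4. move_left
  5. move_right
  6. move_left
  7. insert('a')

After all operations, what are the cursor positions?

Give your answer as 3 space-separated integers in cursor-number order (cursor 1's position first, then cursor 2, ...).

Answer: 2 6 9

Derivation:
After op 1 (move_left): buffer="bztdyl" (len 6), cursors c1@2 c2@4 c3@5, authorship ......
After op 2 (insert('z')): buffer="bzztdzyzl" (len 9), cursors c1@3 c2@6 c3@8, authorship ..1..2.3.
After op 3 (move_left): buffer="bzztdzyzl" (len 9), cursors c1@2 c2@5 c3@7, authorship ..1..2.3.
After op 4 (move_left): buffer="bzztdzyzl" (len 9), cursors c1@1 c2@4 c3@6, authorship ..1..2.3.
After op 5 (move_right): buffer="bzztdzyzl" (len 9), cursors c1@2 c2@5 c3@7, authorship ..1..2.3.
After op 6 (move_left): buffer="bzztdzyzl" (len 9), cursors c1@1 c2@4 c3@6, authorship ..1..2.3.
After op 7 (insert('a')): buffer="bazztadzayzl" (len 12), cursors c1@2 c2@6 c3@9, authorship .1.1.2.23.3.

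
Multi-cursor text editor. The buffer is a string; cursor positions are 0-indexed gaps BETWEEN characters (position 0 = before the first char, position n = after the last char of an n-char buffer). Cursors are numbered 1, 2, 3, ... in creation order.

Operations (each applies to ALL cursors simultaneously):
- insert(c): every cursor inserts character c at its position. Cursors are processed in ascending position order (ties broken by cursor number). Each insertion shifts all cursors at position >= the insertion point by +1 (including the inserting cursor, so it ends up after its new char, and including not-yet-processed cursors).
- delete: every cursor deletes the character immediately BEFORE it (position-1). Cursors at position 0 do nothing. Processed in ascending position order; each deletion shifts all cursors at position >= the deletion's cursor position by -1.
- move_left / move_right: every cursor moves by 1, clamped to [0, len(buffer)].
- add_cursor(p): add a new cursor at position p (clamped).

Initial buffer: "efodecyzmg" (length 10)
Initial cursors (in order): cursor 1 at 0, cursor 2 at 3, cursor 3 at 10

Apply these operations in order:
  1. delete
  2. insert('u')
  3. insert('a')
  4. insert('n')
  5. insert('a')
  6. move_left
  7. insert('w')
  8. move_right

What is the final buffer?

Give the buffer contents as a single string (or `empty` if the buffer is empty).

Answer: uanwaefuanwadecyzmuanwa

Derivation:
After op 1 (delete): buffer="efdecyzm" (len 8), cursors c1@0 c2@2 c3@8, authorship ........
After op 2 (insert('u')): buffer="uefudecyzmu" (len 11), cursors c1@1 c2@4 c3@11, authorship 1..2......3
After op 3 (insert('a')): buffer="uaefuadecyzmua" (len 14), cursors c1@2 c2@6 c3@14, authorship 11..22......33
After op 4 (insert('n')): buffer="uanefuandecyzmuan" (len 17), cursors c1@3 c2@8 c3@17, authorship 111..222......333
After op 5 (insert('a')): buffer="uanaefuanadecyzmuana" (len 20), cursors c1@4 c2@10 c3@20, authorship 1111..2222......3333
After op 6 (move_left): buffer="uanaefuanadecyzmuana" (len 20), cursors c1@3 c2@9 c3@19, authorship 1111..2222......3333
After op 7 (insert('w')): buffer="uanwaefuanwadecyzmuanwa" (len 23), cursors c1@4 c2@11 c3@22, authorship 11111..22222......33333
After op 8 (move_right): buffer="uanwaefuanwadecyzmuanwa" (len 23), cursors c1@5 c2@12 c3@23, authorship 11111..22222......33333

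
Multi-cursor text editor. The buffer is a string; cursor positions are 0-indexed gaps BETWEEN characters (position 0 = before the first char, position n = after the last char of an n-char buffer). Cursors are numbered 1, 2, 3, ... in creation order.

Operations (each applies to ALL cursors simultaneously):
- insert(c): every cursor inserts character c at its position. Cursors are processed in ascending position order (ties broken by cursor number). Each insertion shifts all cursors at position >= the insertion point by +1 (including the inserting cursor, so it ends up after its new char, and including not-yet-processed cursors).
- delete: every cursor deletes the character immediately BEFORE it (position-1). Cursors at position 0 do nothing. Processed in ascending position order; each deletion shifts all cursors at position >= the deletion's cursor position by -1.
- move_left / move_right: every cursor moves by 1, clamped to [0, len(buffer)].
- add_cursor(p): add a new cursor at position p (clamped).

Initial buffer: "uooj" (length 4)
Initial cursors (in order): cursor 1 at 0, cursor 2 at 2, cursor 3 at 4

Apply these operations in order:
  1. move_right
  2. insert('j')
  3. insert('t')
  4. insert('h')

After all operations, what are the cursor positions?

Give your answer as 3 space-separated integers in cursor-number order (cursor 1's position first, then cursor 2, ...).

After op 1 (move_right): buffer="uooj" (len 4), cursors c1@1 c2@3 c3@4, authorship ....
After op 2 (insert('j')): buffer="ujoojjj" (len 7), cursors c1@2 c2@5 c3@7, authorship .1..2.3
After op 3 (insert('t')): buffer="ujtoojtjjt" (len 10), cursors c1@3 c2@7 c3@10, authorship .11..22.33
After op 4 (insert('h')): buffer="ujthoojthjjth" (len 13), cursors c1@4 c2@9 c3@13, authorship .111..222.333

Answer: 4 9 13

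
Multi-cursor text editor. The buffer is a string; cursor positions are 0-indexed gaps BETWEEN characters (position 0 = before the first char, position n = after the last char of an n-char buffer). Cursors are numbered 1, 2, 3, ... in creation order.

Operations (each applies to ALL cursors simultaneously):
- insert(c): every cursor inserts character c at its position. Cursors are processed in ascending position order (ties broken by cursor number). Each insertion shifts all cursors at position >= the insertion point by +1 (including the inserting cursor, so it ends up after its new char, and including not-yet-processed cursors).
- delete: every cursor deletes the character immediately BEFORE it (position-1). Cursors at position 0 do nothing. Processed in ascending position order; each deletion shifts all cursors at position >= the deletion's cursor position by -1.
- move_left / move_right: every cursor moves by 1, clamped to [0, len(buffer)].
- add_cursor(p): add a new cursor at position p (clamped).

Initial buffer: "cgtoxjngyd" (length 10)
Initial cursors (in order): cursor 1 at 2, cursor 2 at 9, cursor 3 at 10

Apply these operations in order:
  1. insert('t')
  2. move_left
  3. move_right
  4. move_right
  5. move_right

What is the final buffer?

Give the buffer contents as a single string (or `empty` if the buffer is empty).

Answer: cgttoxjngytdt

Derivation:
After op 1 (insert('t')): buffer="cgttoxjngytdt" (len 13), cursors c1@3 c2@11 c3@13, authorship ..1.......2.3
After op 2 (move_left): buffer="cgttoxjngytdt" (len 13), cursors c1@2 c2@10 c3@12, authorship ..1.......2.3
After op 3 (move_right): buffer="cgttoxjngytdt" (len 13), cursors c1@3 c2@11 c3@13, authorship ..1.......2.3
After op 4 (move_right): buffer="cgttoxjngytdt" (len 13), cursors c1@4 c2@12 c3@13, authorship ..1.......2.3
After op 5 (move_right): buffer="cgttoxjngytdt" (len 13), cursors c1@5 c2@13 c3@13, authorship ..1.......2.3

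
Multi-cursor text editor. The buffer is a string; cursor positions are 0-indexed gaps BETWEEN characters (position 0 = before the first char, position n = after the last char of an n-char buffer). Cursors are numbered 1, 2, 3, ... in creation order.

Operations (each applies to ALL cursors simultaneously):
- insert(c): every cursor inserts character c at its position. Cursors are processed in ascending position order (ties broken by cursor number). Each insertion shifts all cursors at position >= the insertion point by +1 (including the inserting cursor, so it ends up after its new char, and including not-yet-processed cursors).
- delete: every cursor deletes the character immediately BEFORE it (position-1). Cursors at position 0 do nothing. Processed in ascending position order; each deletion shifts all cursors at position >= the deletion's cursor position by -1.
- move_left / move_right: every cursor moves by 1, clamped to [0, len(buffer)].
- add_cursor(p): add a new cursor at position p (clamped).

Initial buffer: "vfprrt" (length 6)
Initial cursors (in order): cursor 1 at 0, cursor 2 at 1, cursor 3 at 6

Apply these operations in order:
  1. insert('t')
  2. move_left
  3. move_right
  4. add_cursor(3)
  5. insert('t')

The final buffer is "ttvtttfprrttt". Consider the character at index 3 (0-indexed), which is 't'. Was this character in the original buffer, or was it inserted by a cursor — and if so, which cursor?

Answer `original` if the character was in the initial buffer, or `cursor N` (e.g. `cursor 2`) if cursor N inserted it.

After op 1 (insert('t')): buffer="tvtfprrtt" (len 9), cursors c1@1 c2@3 c3@9, authorship 1.2.....3
After op 2 (move_left): buffer="tvtfprrtt" (len 9), cursors c1@0 c2@2 c3@8, authorship 1.2.....3
After op 3 (move_right): buffer="tvtfprrtt" (len 9), cursors c1@1 c2@3 c3@9, authorship 1.2.....3
After op 4 (add_cursor(3)): buffer="tvtfprrtt" (len 9), cursors c1@1 c2@3 c4@3 c3@9, authorship 1.2.....3
After op 5 (insert('t')): buffer="ttvtttfprrttt" (len 13), cursors c1@2 c2@6 c4@6 c3@13, authorship 11.224.....33
Authorship (.=original, N=cursor N): 1 1 . 2 2 4 . . . . . 3 3
Index 3: author = 2

Answer: cursor 2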